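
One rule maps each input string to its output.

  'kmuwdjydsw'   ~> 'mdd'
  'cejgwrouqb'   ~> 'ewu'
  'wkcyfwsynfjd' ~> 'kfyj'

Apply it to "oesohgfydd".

Each output is the input with this applied: keep one character in every 3, starting at position 2 (positions 2nd, 5th, 8th, ...).
Applying that to "oesohgfydd" gives "ehy".

ehy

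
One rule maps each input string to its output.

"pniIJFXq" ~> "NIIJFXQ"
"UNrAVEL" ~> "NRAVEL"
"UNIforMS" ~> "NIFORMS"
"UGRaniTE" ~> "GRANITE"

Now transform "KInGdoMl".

In each case the input is transformed by: delete the first character, then convert every letter to uppercase.
"KInGdoMl" → "InGdoMl" → "INGDOML".

INGDOML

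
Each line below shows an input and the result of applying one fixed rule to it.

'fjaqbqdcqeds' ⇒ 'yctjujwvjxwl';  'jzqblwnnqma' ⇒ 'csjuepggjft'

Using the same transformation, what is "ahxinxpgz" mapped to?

The pattern: shift every letter 7 places backward in the alphabet (wrapping around).
Applying that to "ahxinxpgz" gives "taqbgqizs".

taqbgqizs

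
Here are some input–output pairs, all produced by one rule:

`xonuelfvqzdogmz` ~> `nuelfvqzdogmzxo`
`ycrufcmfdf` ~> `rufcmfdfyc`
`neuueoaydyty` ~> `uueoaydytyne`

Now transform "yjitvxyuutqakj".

Looking at the pairs, the operation is to move the first 2 characters to the end (rotate left by 2).
On "yjitvxyuutqakj" that produces "itvxyuutqakjyj".

itvxyuutqakjyj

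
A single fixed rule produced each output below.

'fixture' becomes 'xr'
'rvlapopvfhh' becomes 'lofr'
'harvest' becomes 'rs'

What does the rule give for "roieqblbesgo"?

The pattern: move the first character to the end, then keep one character in every 3, starting at position 2 (positions 2nd, 5th, 8th, ...).
Starting from "roieqblbesgo": after the first operation, "oieqblbesgor"; after the second, "ibeo".

ibeo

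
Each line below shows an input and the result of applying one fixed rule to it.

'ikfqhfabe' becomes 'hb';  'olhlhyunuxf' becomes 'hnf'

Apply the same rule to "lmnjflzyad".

The rule is to keep one character in every 3, starting at position 2 (positions 2nd, 5th, 8th, ...), then delete the first character.
On "lmnjflzyad" that produces "fy".

fy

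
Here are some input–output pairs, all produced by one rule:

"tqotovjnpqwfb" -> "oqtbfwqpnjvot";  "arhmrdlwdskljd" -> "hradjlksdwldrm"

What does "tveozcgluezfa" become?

evtafzeulgczo

Rule — move the first 3 characters to the end (rotate left by 3), then reverse the string.
"tveozcgluezfa" → "ozcgluezfatve" → "evtafzeulgczo".
(Check on "tqotovjnpqwfb": → "tovjnpqwfbtqo" → "oqtbfwqpnjvot" ✓)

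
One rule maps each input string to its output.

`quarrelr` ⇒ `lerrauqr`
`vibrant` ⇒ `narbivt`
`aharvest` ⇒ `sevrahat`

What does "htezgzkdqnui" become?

unqdkzgzethi

In each case the input is transformed by: reverse the string, then move the first character to the end.
Starting from "htezgzkdqnui": after the first operation, "iunqdkzgzeth"; after the second, "unqdkzgzethi".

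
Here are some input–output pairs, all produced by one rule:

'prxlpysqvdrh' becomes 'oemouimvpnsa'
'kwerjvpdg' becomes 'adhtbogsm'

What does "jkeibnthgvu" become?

srghbfykqed

Looking at the pairs, the operation is to move the last 2 characters to the front (rotate right by 2), then shift every letter 3 places backward in the alphabet (wrapping around).
For "jkeibnthgvu", step one produces "vujkeibnthg"; step two turns that into "srghbfykqed".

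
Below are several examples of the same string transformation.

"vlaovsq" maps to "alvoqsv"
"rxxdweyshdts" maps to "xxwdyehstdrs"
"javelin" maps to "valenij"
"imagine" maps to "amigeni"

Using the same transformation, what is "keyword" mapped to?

yeowdrk

The pattern: move the first character to the end, then swap each adjacent pair of characters (1↔2, 3↔4, ...).
So "keyword" becomes "yeowdrk".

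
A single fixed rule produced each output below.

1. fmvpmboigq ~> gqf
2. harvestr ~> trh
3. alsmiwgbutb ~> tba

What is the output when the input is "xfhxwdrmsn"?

Looking at the pairs, the operation is to move the last 2 characters to the front (rotate right by 2), then keep only the first 3 characters.
For "xfhxwdrmsn" the result is "snx".
(Check on "fmvpmboigq": → "gqfmvpmboi" → "gqf" ✓)

snx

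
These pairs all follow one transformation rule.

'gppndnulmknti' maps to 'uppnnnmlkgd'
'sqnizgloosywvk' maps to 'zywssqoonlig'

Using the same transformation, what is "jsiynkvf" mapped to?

ysnkji

Looking at the pairs, the operation is to delete the last 2 characters, then sort the characters into reverse alphabetical order.
For "jsiynkvf", step one produces "jsiynk"; step two turns that into "ysnkji".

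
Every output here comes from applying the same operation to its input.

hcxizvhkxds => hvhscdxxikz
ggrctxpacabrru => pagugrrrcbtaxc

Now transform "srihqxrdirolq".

The transformation: take characters alternately from the front and the back (1st, last, 2nd, 2nd-last, ...), then move the last 2 characters to the front (rotate right by 2).
Working it through for "srihqxrdirolq": intermediate "sqrliohrqixdr", final "drsqrliohrqix".

drsqrliohrqix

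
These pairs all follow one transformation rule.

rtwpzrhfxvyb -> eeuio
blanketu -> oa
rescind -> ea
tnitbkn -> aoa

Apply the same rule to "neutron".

aea

Rule — shift every letter 13 places forward in the alphabet (wrapping around) — i.e. ROT13, then keep only the vowels.
Starting from "neutron": after the first operation, "arhgeba"; after the second, "aea".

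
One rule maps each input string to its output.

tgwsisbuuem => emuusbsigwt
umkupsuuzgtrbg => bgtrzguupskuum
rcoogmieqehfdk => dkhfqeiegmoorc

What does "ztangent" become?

ntgeanzt

What's happening: reverse the string, then swap each adjacent pair of characters (1↔2, 3↔4, ...).
"ztangent" → "tnegnatz" → "ntgeanzt".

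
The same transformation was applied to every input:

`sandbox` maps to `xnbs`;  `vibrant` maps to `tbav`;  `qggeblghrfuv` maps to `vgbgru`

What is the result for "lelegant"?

Each output is the input with this applied: swap the first and last characters, then keep every other character starting from the first (positions 1st, 3rd, 5th, ...).
Starting from "lelegant": after the first operation, "teleganl"; after the second, "tlgn".

tlgn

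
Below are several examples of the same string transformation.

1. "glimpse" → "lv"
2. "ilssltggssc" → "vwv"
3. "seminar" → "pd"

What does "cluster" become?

Each output is the input with this applied: shift every letter 3 places forward in the alphabet (wrapping around), then keep one character in every 3, starting at position 3 (positions 3rd, 6th, 9th, ...).
Applying that to "cluster" gives "xh".

xh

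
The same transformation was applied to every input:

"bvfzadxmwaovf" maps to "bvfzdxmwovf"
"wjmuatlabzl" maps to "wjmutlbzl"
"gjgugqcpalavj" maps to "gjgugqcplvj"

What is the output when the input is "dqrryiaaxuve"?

Rule — remove every "a".
Applying that to "dqrryiaaxuve" gives "dqrryixuve".

dqrryixuve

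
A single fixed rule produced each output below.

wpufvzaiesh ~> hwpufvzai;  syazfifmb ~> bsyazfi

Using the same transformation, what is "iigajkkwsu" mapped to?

The rule is to move the last character to the front, then delete the last 2 characters.
"iigajkkwsu" → "uiigajkkws" → "uiigajkk".
(Check on "syazfifmb": → "bsyazfifm" → "bsyazfi" ✓)

uiigajkk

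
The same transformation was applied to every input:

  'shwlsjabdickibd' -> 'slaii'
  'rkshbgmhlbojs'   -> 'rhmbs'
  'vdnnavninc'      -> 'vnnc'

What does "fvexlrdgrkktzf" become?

fxdkz

The rule is to keep one character in every 3, starting at position 1 (positions 1st, 4th, 7th, ...).
So "fvexlrdgrkktzf" becomes "fxdkz".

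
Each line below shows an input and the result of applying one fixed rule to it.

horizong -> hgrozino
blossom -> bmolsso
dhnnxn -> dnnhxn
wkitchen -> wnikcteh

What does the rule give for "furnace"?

feruanc

Each output is the input with this applied: move the last character to the front, then swap each adjacent pair of characters (1↔2, 3↔4, ...).
Applying that to "furnace" gives "feruanc".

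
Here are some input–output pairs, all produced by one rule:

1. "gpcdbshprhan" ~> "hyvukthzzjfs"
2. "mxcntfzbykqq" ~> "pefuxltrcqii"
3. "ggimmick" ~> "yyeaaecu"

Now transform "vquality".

Rule — shift every letter 8 places backward in the alphabet (wrapping around), then swap each adjacent pair of characters (1↔2, 3↔4, ...).
Starting from "vquality": after the first operation, "nimsdalq"; after the second, "insmadql".
(Check on "ggimmick": → "yyaeeauc" → "yyeaaecu" ✓)

insmadql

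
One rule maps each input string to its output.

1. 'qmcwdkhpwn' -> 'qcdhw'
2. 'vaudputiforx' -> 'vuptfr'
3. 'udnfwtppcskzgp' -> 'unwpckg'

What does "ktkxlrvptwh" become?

kklvth

The transformation: keep every other character starting from the first (positions 1st, 3rd, 5th, ...).
Applying that to "ktkxlrvptwh" gives "kklvth".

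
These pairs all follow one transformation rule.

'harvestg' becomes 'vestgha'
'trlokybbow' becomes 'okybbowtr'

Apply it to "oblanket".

anketob

The pattern: move the first 3 characters to the end (rotate left by 3), then delete the last character.
For "oblanket", step one produces "anketobl"; step two turns that into "anketob".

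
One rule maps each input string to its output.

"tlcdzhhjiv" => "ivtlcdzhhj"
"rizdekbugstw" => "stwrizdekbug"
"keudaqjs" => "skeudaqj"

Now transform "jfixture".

The transformation: swap the front and back halves of the string, then move the first 3 characters to the end (rotate left by 3).
Working it through for "jfixture": intermediate "turejfix", final "ejfixtur".

ejfixtur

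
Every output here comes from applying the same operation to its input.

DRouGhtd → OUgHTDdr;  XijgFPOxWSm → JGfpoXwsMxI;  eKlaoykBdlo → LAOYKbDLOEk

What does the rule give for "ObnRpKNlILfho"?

NrPknLilFHOoB

The rule is to move the first 2 characters to the end (rotate left by 2), then flip the case of every letter.
Working it through for "ObnRpKNlILfho": intermediate "nRpKNlILfhoOb", final "NrPknLilFHOoB".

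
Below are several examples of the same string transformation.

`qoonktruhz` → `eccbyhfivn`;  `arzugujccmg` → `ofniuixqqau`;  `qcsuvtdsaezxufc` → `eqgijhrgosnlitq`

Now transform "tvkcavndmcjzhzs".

Looking at the pairs, the operation is to shift every letter 12 places backward in the alphabet (wrapping around).
Doing the same to "tvkcavndmcjzhzs": "hjyqojbraqxnvng".

hjyqojbraqxnvng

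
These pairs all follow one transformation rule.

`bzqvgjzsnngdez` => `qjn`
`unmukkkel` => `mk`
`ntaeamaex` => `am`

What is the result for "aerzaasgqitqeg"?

raq

The rule is to keep one character in every 3, starting at position 3 (positions 3rd, 6th, 9th, ...), then delete the last character.
Working it through for "aerzaasgqitqeg": intermediate "raqq", final "raq".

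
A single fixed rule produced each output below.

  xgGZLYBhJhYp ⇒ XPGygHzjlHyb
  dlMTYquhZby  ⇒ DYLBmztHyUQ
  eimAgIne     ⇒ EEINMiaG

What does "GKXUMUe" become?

gEkuxmu

Each output is the input with this applied: flip the case of every letter, then take characters alternately from the front and the back (1st, last, 2nd, 2nd-last, ...).
Applying both steps to "GKXUMUe": "gkxumuE", then "gEkuxmu".
(Check on "xgGZLYBhJhYp": → "XGgzlybHjHyP" → "XPGygHzjlHyb" ✓)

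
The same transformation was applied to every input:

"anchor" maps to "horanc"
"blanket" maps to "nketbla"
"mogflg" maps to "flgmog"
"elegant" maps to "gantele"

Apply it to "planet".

netpla

Each output is the input with this applied: move the first 3 characters to the end (rotate left by 3).
For "planet" the result is "netpla".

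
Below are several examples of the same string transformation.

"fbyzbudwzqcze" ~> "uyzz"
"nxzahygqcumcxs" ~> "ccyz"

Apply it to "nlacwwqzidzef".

aeiw

The pattern: keep one character in every 3, starting at position 3 (positions 3rd, 6th, 9th, ...), then sort the characters into alphabetical order.
Starting from "nlacwwqzidzef": after the first operation, "awie"; after the second, "aeiw".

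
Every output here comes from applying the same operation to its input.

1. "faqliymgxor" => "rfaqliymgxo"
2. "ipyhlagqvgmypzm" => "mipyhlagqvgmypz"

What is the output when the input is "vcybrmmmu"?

uvcybrmmm

Looking at the pairs, the operation is to move the last character to the front.
"vcybrmmmu" → "uvcybrmmm".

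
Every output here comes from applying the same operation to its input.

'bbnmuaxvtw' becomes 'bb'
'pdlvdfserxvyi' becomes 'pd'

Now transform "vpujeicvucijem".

vp

The transformation: keep only the first 2 characters.
Doing the same to "vpujeicvucijem": "vp".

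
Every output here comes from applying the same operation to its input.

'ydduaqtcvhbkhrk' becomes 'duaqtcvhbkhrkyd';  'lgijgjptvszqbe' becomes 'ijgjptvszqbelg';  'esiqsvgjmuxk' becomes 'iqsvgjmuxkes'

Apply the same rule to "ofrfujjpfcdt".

rfujjpfcdtof

The transformation: move the first 2 characters to the end (rotate left by 2).
Doing the same to "ofrfujjpfcdt": "rfujjpfcdtof".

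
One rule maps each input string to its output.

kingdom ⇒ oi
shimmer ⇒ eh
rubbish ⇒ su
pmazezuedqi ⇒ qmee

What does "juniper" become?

eu

The rule is to move the last 3 characters to the front (rotate right by 3), then keep one character in every 3, starting at position 2 (positions 2nd, 5th, 8th, ...).
Applying both steps to "juniper": "perjuni", then "eu".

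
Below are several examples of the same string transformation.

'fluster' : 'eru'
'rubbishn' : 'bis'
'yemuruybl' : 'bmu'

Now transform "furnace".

Looking at the pairs, the operation is to sort the characters into alphabetical order, then keep one character in every 3, starting at position 1 (positions 1st, 4th, 7th, ...).
On "furnace": the first step gives "acefnru", and the second then gives "afu".

afu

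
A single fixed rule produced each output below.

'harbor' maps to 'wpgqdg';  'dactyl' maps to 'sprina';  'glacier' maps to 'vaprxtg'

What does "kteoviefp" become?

Looking at the pairs, the operation is to shift every letter 11 places backward in the alphabet (wrapping around).
For "kteoviefp" the result is "zitdkxtue".

zitdkxtue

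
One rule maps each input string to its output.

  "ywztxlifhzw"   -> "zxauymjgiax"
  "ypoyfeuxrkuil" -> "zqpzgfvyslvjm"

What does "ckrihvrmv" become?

dlsjiwsnw

Looking at the pairs, the operation is to shift every letter 1 place forward in the alphabet (wrapping around).
For "ckrihvrmv" the result is "dlsjiwsnw".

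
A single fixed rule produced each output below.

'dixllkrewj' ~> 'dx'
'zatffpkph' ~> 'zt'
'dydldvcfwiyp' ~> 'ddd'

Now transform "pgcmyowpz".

What's happening: keep every other character starting from the first (positions 1st, 3rd, 5th, ...), then delete the last 3 characters.
Applying both steps to "pgcmyowpz": "pcywz", then "pc".
(Check on "dydldvcfwiyp": → "dddcwy" → "ddd" ✓)

pc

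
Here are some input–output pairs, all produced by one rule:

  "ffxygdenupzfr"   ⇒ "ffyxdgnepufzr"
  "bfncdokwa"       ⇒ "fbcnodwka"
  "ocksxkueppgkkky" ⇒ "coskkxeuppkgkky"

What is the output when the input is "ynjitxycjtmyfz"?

The pattern: swap each adjacent pair of characters (1↔2, 3↔4, ...).
Applying that to "ynjitxycjtmyfz" gives "nyijxtcytjymzf".

nyijxtcytjymzf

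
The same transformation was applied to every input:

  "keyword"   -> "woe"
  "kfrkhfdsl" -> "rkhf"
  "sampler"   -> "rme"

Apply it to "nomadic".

nic

In each case the input is transformed by: sort the characters into reverse alphabetical order, then keep every other character starting from the second (positions 2nd, 4th, 6th, ...).
So "nomadic" becomes "nic".
(Check on "kfrkhfdsl": → "srlkkhffd" → "rkhf" ✓)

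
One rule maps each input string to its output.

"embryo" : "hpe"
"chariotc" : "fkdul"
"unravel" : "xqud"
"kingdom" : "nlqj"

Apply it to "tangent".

What's happening: delete the last 3 characters, then shift every letter 3 places forward in the alphabet (wrapping around).
Working it through for "tangent": intermediate "tang", final "wdqj".

wdqj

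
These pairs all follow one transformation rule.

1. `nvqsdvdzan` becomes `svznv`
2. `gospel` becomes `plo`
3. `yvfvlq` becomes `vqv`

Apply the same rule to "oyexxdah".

The transformation: move the first 3 characters to the end (rotate left by 3), then keep every other character starting from the first (positions 1st, 3rd, 5th, ...).
Working it through for "oyexxdah": intermediate "xxdahoye", final "xdhy".

xdhy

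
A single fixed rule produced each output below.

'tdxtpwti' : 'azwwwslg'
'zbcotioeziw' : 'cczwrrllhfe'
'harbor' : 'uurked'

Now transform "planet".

wsqohd

The pattern: sort the characters into reverse alphabetical order, then shift every letter 3 places forward in the alphabet (wrapping around).
For "planet", step one produces "tpnlea"; step two turns that into "wsqohd".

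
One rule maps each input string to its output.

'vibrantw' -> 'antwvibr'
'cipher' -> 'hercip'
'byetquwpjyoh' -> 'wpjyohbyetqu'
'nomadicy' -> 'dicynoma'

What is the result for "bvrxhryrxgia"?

What's happening: swap the front and back halves of the string.
Applying that to "bvrxhryrxgia" gives "yrxgiabvrxhr".

yrxgiabvrxhr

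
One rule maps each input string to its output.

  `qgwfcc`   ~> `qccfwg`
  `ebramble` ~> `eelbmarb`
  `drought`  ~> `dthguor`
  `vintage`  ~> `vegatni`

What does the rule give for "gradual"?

Rule — reverse the string, then move the last character to the front.
Applying both steps to "gradual": "laudarg", then "glaudar".

glaudar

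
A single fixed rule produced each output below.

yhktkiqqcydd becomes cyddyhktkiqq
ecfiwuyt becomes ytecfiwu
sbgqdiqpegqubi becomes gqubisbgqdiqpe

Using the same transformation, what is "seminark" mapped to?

rksemina

Looking at the pairs, the operation is to move the first 2 characters to the end (rotate left by 2), then swap the front and back halves of the string.
Starting from "seminark": after the first operation, "minarkse"; after the second, "rksemina".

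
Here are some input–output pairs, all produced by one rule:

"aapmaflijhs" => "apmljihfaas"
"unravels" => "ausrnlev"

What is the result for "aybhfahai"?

aihhfbaay

What's happening: sort the characters into reverse alphabetical order, then swap the first and last characters.
Starting from "aybhfahai": after the first operation, "yihhfbaaa"; after the second, "aihhfbaay".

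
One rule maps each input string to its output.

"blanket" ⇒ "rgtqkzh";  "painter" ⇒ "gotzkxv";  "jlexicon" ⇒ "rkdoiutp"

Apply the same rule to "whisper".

The transformation: shift every letter 6 places forward in the alphabet (wrapping around), then move the first character to the end.
Starting from "whisper": after the first operation, "cnoyvkx"; after the second, "noyvkxc".

noyvkxc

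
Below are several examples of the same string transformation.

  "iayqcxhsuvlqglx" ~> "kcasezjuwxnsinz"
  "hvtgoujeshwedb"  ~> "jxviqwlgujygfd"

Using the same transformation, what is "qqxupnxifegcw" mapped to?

sszwrpzkhgiey

The pattern: shift every letter 2 places forward in the alphabet (wrapping around).
So "qqxupnxifegcw" becomes "sszwrpzkhgiey".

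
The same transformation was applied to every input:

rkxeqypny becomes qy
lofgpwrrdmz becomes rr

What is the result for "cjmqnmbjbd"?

mb

The transformation: move the last 3 characters to the front (rotate right by 3), then keep only the last 2 characters.
On "cjmqnmbjbd": the first step gives "jbdcjmqnmb", and the second then gives "mb".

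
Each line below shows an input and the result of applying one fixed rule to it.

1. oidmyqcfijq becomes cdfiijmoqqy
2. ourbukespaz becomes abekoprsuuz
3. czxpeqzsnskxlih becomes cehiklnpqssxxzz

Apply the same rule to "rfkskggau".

The rule is to sort the characters into alphabetical order.
On "rfkskggau" that produces "afggkkrsu".

afggkkrsu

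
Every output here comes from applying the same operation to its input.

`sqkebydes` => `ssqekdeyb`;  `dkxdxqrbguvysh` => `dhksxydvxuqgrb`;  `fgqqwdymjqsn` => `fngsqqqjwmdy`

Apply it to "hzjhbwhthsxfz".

hzzfjxhsbhwth

The rule is to take characters alternately from the front and the back (1st, last, 2nd, 2nd-last, ...).
Doing the same to "hzjhbwhthsxfz": "hzzfjxhsbhwth".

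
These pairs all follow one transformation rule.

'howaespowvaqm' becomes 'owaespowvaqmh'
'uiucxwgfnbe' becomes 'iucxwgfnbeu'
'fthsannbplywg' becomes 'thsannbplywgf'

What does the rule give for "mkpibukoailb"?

kpibukoailbm

The rule is to move the first character to the end.
On "mkpibukoailb" that produces "kpibukoailbm".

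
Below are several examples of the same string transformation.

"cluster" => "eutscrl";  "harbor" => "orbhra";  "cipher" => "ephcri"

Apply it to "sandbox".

What's happening: take characters alternately from the front and the back (1st, last, 2nd, 2nd-last, ...), then move the first 3 characters to the end (rotate left by 3).
Applying both steps to "sandbox": "sxaonbd", then "onbdsxa".

onbdsxa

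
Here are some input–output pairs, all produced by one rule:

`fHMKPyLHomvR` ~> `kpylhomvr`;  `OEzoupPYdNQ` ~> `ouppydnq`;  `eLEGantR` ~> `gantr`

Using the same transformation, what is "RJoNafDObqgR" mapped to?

Each output is the input with this applied: delete the first 3 characters, then convert every letter to lowercase.
For "RJoNafDObqgR", step one produces "NafDObqgR"; step two turns that into "nafdobqgr".

nafdobqgr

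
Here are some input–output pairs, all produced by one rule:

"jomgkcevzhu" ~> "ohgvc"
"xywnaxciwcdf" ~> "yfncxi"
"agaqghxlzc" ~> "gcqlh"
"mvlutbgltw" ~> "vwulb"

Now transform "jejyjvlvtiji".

eiyivv

In each case the input is transformed by: keep every other character starting from the second (positions 2nd, 4th, 6th, ...), then take characters alternately from the front and the back (1st, last, 2nd, 2nd-last, ...).
Applying both steps to "jejyjvlvtiji": "eyvvii", then "eiyivv".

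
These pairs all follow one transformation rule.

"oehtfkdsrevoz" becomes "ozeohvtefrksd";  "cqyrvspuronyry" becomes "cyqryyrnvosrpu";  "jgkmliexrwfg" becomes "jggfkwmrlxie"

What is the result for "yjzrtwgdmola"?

Each output is the input with this applied: take characters alternately from the front and the back (1st, last, 2nd, 2nd-last, ...).
On "yjzrtwgdmola" that produces "yajlzormtdwg".

yajlzormtdwg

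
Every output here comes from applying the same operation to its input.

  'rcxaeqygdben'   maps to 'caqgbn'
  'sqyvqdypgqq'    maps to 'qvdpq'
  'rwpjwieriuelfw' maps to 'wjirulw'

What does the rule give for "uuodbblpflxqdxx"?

The rule is to keep every other character starting from the second (positions 2nd, 4th, 6th, ...).
For "uuodbblpflxqdxx" the result is "udbplqx".

udbplqx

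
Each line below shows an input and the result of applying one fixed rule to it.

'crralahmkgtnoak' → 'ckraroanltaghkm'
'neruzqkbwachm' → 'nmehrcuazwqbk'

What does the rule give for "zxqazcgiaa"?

What's happening: take characters alternately from the front and the back (1st, last, 2nd, 2nd-last, ...).
On "zxqazcgiaa" that produces "zaxaqiagzc".

zaxaqiagzc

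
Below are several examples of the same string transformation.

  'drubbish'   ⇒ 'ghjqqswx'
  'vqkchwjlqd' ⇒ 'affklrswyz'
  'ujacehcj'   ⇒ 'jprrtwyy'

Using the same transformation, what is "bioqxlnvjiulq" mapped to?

The rule is to shift every letter 11 places backward in the alphabet (wrapping around), then sort the characters into alphabetical order.
Working it through for "bioqxlnvjiulq": intermediate "qxdfmackyxjaf", final "aacdffjkmqxxy".

aacdffjkmqxxy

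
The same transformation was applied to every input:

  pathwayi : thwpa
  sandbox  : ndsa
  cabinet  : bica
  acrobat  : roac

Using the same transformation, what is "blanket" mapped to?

anbl

What's happening: delete the last 3 characters, then move the first 2 characters to the end (rotate left by 2).
On "blanket": the first step gives "blan", and the second then gives "anbl".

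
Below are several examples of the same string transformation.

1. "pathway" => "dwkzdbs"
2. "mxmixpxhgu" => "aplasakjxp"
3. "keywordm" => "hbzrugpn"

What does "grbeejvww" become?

uehhmyzzj

Looking at the pairs, the operation is to shift every letter 3 places forward in the alphabet (wrapping around), then move the first character to the end.
Working it through for "grbeejvww": intermediate "juehhmyzz", final "uehhmyzzj".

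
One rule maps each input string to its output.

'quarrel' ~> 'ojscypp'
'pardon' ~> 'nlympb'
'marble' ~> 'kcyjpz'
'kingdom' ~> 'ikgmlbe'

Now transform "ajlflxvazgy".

ywhejxdyjtv

The pattern: take characters alternately from the front and the back (1st, last, 2nd, 2nd-last, ...), then shift every letter 2 places backward in the alphabet (wrapping around).
Applying both steps to "ajlflxvazgy": "ayjglzfalvx", then "ywhejxdyjtv".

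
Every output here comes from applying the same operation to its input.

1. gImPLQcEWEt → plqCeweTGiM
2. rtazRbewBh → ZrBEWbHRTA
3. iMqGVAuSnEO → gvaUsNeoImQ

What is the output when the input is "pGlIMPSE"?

Rule — flip the case of every letter, then move the first 3 characters to the end (rotate left by 3).
"pGlIMPSE" → "PgLimpse" → "impsePgL".

impsePgL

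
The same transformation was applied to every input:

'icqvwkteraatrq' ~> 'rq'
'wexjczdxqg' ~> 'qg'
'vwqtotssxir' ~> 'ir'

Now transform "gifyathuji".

ji

What's happening: keep only the last 2 characters.
So "gifyathuji" becomes "ji".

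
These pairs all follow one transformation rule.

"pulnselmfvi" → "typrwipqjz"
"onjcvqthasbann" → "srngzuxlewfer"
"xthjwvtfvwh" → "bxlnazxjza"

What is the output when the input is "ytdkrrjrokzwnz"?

cxhovvnvsodar

In each case the input is transformed by: delete the last character, then shift every letter 4 places forward in the alphabet (wrapping around).
Starting from "ytdkrrjrokzwnz": after the first operation, "ytdkrrjrokzwn"; after the second, "cxhovvnvsodar".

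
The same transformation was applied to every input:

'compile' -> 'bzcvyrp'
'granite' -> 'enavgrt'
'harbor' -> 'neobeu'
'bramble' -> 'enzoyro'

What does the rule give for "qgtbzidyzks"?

tgomvqlmxfd

In each case the input is transformed by: shift every letter 13 places forward in the alphabet (wrapping around) — i.e. ROT13, then move the first character to the end.
On "qgtbzidyzks": the first step gives "dtgomvqlmxf", and the second then gives "tgomvqlmxfd".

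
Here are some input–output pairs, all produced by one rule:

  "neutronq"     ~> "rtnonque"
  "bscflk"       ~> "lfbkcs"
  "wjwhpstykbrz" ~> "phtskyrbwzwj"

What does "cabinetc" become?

niteccba

The rule is to move the first 3 characters to the end (rotate left by 3), then swap each adjacent pair of characters (1↔2, 3↔4, ...).
Starting from "cabinetc": after the first operation, "inetccab"; after the second, "niteccba".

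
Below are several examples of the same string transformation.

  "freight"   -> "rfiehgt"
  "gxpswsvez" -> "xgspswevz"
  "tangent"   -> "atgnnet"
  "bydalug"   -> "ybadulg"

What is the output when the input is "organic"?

roaginc

In each case the input is transformed by: swap each adjacent pair of characters (1↔2, 3↔4, ...).
So "organic" becomes "roaginc".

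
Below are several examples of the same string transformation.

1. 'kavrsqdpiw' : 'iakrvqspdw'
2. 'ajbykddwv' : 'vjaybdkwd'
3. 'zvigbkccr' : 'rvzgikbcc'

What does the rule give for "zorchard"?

rozcrahd

The rule is to swap each adjacent pair of characters (1↔2, 3↔4, ...), then move the last character to the front.
Applying both steps to "zorchard": "ozcrahdr", then "rozcrahd".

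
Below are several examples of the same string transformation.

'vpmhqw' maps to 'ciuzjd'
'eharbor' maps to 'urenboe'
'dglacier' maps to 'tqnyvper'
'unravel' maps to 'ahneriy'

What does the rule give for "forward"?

bsjeenq

The rule is to shift every letter 13 places forward in the alphabet (wrapping around) — i.e. ROT13, then swap each adjacent pair of characters (1↔2, 3↔4, ...).
"forward" → "sbejneq" → "bsjeenq".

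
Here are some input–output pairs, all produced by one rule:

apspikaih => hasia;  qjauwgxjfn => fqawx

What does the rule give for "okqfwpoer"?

In each case the input is transformed by: keep every other character starting from the first (positions 1st, 3rd, 5th, ...), then move the last character to the front.
Working it through for "okqfwpoer": intermediate "oqwor", final "roqwo".

roqwo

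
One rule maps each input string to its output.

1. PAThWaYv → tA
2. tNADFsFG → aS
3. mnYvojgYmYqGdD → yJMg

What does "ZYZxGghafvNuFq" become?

zGFU

In each case the input is transformed by: flip the case of every letter, then keep one character in every 3, starting at position 3 (positions 3rd, 6th, 9th, ...).
Doing the same to "ZYZxGghafvNuFq": "zGFU".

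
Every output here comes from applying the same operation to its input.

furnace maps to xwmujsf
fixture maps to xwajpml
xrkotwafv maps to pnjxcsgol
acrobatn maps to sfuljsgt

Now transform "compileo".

uggwedha

The rule is to shift every letter 8 places backward in the alphabet (wrapping around), then take characters alternately from the front and the back (1st, last, 2nd, 2nd-last, ...).
Working it through for "compileo": intermediate "ugehadwg", final "uggwedha".
(Check on "fixture": → "xaplmjw" → "xwajpml" ✓)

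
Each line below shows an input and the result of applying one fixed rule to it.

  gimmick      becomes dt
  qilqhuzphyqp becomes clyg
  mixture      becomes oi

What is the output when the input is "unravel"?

iv

The rule is to shift every letter 9 places backward in the alphabet (wrapping around), then keep one character in every 3, starting at position 3 (positions 3rd, 6th, 9th, ...).
On "unravel": the first step gives "leirmvc", and the second then gives "iv".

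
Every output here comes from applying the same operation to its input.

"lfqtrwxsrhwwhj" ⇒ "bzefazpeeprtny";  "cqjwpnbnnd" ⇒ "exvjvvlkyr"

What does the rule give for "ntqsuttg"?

acbbovby

What's happening: shift every letter 8 places forward in the alphabet (wrapping around), then move the first 3 characters to the end (rotate left by 3).
Applying that to "ntqsuttg" gives "acbbovby".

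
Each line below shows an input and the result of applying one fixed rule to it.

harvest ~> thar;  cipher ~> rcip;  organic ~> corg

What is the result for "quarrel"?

The transformation: move the last character to the front, then keep only the first 4 characters.
On "quarrel": the first step gives "lquarre", and the second then gives "lqua".

lqua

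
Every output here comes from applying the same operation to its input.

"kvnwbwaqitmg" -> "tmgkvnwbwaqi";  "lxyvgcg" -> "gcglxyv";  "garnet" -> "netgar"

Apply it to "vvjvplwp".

lwpvvjvp

Rule — move the last 3 characters to the front (rotate right by 3).
"vvjvplwp" → "lwpvvjvp".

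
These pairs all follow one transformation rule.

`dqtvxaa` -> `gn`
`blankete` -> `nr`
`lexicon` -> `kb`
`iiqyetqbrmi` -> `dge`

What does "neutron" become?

The transformation: keep one character in every 3, starting at position 3 (positions 3rd, 6th, 9th, ...), then shift every letter 13 places forward in the alphabet (wrapping around) — i.e. ROT13.
Starting from "neutron": after the first operation, "uo"; after the second, "hb".

hb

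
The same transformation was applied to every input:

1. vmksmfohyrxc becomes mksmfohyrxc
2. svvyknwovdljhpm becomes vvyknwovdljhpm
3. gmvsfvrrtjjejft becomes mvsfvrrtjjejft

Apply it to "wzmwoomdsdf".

zmwoomdsdf

Looking at the pairs, the operation is to delete the first character.
For "wzmwoomdsdf" the result is "zmwoomdsdf".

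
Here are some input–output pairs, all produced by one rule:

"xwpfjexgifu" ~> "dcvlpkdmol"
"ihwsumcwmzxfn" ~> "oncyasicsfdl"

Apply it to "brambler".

The pattern: delete the last character, then shift every letter 6 places forward in the alphabet (wrapping around).
For "brambler", step one produces "bramble"; step two turns that into "hxgshrk".

hxgshrk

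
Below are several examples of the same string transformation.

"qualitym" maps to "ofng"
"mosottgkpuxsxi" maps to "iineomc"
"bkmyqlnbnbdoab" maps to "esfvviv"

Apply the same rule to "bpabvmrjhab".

jvgdu

What's happening: shift every letter 6 places backward in the alphabet (wrapping around), then keep every other character starting from the second (positions 2nd, 4th, 6th, ...).
On "bpabvmrjhab": the first step gives "vjuvpgldbuv", and the second then gives "jvgdu".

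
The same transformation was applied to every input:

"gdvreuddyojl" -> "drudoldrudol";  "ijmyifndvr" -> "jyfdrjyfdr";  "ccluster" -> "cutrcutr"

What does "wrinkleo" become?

In each case the input is transformed by: keep every other character starting from the second (positions 2nd, 4th, 6th, ...), then write the whole string twice.
Working it through for "wrinkleo": intermediate "rnlo", final "rnlornlo".

rnlornlo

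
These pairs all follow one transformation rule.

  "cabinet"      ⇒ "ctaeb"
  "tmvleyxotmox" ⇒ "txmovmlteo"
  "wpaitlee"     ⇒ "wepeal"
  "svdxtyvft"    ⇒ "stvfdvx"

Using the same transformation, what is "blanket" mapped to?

In each case the input is transformed by: take characters alternately from the front and the back (1st, last, 2nd, 2nd-last, ...), then delete the last 2 characters.
Applying both steps to "blanket": "btleakn", then "btlea".

btlea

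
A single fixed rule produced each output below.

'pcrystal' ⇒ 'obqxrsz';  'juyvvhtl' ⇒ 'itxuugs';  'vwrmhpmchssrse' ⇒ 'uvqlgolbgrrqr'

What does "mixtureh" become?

lhwstqd

Looking at the pairs, the operation is to delete the last character, then shift every letter 1 place backward in the alphabet (wrapping around).
For "mixtureh", step one produces "mixture"; step two turns that into "lhwstqd".
(Check on "juyvvhtl": → "juyvvht" → "itxuugs" ✓)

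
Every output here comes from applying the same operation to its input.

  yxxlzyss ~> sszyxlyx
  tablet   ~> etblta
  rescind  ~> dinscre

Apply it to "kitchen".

nhetcki

Rule — swap each adjacent pair of characters (1↔2, 3↔4, ...), then reverse the string.
Starting from "kitchen": after the first operation, "ikctehn"; after the second, "nhetcki".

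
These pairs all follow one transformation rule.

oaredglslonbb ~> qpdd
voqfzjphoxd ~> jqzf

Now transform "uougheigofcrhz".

etjb

Rule — shift every letter 2 places forward in the alphabet (wrapping around), then keep only the last 4 characters.
Working it through for "uougheigofcrhz": intermediate "wqwijgkiqhetjb", final "etjb".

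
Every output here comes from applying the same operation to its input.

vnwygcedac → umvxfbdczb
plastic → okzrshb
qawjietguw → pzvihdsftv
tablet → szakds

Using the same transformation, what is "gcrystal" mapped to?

fbqxrszk

In each case the input is transformed by: shift every letter 1 place backward in the alphabet (wrapping around).
For "gcrystal" the result is "fbqxrszk".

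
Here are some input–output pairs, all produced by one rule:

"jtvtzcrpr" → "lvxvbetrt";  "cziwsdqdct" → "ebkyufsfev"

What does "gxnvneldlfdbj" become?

The transformation: shift every letter 2 places forward in the alphabet (wrapping around).
For "gxnvneldlfdbj" the result is "izpxpgnfnhfdl".

izpxpgnfnhfdl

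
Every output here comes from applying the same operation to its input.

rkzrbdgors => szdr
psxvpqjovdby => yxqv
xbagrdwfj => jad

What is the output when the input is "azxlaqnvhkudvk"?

kxqhd

Rule — move the last character to the front, then keep one character in every 3, starting at position 1 (positions 1st, 4th, 7th, ...).
For "azxlaqnvhkudvk", step one produces "kazxlaqnvhkudv"; step two turns that into "kxqhd".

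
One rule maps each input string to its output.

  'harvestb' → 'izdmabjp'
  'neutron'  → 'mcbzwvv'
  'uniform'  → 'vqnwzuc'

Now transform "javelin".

Rule — move the first character to the end, then shift every letter 8 places forward in the alphabet (wrapping around).
"javelin" → "avelinj" → "idmtqvr".

idmtqvr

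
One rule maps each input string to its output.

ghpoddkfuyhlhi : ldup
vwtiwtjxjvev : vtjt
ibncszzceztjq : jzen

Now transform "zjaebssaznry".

ysza

In each case the input is transformed by: keep one character in every 3, starting at position 3 (positions 3rd, 6th, 9th, ...), then swap the first and last characters.
"zjaebssaznry" → "aszy" → "ysza".
(Check on "vwtiwtjxjvev": → "ttjv" → "vtjt" ✓)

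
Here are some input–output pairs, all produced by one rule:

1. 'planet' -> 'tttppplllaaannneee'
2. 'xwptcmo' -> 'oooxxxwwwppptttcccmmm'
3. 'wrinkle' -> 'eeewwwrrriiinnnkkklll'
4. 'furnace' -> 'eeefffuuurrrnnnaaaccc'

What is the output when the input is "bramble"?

eeebbbrrraaammmbbblll

In each case the input is transformed by: repeat every character 3 times, then move the last 3 characters to the front (rotate right by 3).
Applying both steps to "bramble": "bbbrrraaammmbbbllleee", then "eeebbbrrraaammmbbblll".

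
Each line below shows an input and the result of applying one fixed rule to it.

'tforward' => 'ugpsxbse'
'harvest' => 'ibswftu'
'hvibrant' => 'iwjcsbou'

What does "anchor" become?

bodips

Each output is the input with this applied: shift every letter 1 place forward in the alphabet (wrapping around).
"anchor" → "bodips".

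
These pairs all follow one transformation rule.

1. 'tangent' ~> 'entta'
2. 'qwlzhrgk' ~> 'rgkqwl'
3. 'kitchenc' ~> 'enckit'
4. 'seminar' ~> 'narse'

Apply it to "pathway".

The transformation: move the last 3 characters to the front (rotate right by 3), then delete the last 2 characters.
Applying both steps to "pathway": "waypath", then "waypa".

waypa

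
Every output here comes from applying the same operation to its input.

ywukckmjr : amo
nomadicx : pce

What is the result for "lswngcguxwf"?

npiy

Rule — keep one character in every 3, starting at position 1 (positions 1st, 4th, 7th, ...), then shift every letter 2 places forward in the alphabet (wrapping around).
Starting from "lswngcguxwf": after the first operation, "lngw"; after the second, "npiy".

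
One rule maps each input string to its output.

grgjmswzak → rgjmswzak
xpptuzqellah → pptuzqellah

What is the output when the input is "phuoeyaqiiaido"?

Each output is the input with this applied: delete the first character.
"phuoeyaqiiaido" → "huoeyaqiiaido".

huoeyaqiiaido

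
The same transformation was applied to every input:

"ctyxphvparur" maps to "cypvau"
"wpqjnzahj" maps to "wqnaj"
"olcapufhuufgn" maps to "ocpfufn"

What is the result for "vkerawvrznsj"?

veavzs

The pattern: keep every other character starting from the first (positions 1st, 3rd, 5th, ...).
Doing the same to "vkerawvrznsj": "veavzs".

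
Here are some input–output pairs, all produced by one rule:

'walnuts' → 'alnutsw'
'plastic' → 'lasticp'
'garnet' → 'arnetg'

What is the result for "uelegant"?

In each case the input is transformed by: move the first character to the end.
So "uelegant" becomes "elegantu".

elegantu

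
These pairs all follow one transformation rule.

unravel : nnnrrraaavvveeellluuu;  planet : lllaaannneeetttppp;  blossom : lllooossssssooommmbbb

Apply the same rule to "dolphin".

ooolllppphhhiiinnnddd

The pattern: move the first character to the end, then repeat every character 3 times.
On "dolphin": the first step gives "olphind", and the second then gives "ooolllppphhhiiinnnddd".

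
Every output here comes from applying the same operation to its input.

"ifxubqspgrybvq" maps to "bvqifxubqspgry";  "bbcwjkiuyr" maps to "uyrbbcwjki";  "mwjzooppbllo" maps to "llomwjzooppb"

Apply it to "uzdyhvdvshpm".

hpmuzdyhvdvs

The pattern: move the last 3 characters to the front (rotate right by 3).
Applying that to "uzdyhvdvshpm" gives "hpmuzdyhvdvs".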